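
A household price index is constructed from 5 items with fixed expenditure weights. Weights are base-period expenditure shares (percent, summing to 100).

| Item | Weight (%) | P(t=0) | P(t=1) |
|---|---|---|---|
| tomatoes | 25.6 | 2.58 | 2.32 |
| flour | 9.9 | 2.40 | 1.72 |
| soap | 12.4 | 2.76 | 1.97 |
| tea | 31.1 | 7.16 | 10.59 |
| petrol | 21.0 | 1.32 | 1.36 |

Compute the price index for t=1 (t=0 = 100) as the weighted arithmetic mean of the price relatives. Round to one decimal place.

106.6

tomatoes: 25.6 × (2.32/2.58) = 25.6 × 0.899225 = 23.0202
flour: 9.9 × (1.72/2.40) = 9.9 × 0.716667 = 7.0950
soap: 12.4 × (1.97/2.76) = 12.4 × 0.713768 = 8.8507
tea: 31.1 × (10.59/7.16) = 31.1 × 1.479050 = 45.9985
petrol: 21.0 × (1.36/1.32) = 21.0 × 1.030303 = 21.6364
Index = Σ wᵢ·(p₁ᵢ/p₀ᵢ) = 23.0202 + 7.0950 + 8.8507 + 45.9985 + 21.6364 = 106.6007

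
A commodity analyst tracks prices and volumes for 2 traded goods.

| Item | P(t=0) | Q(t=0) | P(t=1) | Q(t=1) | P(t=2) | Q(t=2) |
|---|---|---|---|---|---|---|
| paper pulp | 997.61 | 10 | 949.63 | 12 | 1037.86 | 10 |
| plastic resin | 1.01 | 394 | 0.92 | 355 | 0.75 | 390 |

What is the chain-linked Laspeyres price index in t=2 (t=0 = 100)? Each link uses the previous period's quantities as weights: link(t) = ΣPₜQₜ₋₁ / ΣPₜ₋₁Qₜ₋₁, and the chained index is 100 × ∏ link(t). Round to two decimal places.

Link t=0→t=1:
ΣP(t=1)Q(t=0) = 949.63×10 + 0.92×394 = 9496.3 + 362.48 = 9858.78
ΣP(t=0)Q(t=0) = 997.61×10 + 1.01×394 = 9976.1 + 397.94 = 10374.04
link = 9858.78/10374.04 = 0.950332
Link t=1→t=2:
ΣP(t=2)Q(t=1) = 1037.86×12 + 0.75×355 = 12454.32 + 266.25 = 12720.57
ΣP(t=1)Q(t=1) = 949.63×12 + 0.92×355 = 11395.56 + 326.6 = 11722.16
link = 12720.57/11722.16 = 1.085173
Chained index = 100 × 0.950332 × 1.085173 = 103.1274

103.13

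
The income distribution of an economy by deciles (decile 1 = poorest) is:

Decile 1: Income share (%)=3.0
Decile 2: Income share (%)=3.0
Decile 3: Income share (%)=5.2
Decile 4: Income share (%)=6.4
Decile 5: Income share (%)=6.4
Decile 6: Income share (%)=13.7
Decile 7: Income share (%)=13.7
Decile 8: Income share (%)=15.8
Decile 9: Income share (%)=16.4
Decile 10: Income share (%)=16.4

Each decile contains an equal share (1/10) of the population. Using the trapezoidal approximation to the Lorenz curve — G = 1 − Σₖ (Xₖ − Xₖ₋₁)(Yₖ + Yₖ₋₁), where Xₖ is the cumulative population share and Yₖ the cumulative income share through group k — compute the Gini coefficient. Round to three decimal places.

0.297

Cumulative income shares Yₖ: 0.0300, 0.0600, 0.1120, 0.1760, 0.2400, 0.3770, 0.5140, 0.6720, 0.8360, 1.0000
Σ (Xₖ−Xₖ₋₁)(Yₖ+Yₖ₋₁) = (1/10)(0.0300+0.0000) + (1/10)(0.0600+0.0300) + (1/10)(0.1120+0.0600) + (1/10)(0.1760+0.1120) + (1/10)(0.2400+0.1760) + (1/10)(0.3770+0.2400) + (1/10)(0.5140+0.3770) + (1/10)(0.6720+0.5140) + (1/10)(0.8360+0.6720) + (1/10)(1.0000+0.8360)
  = 0.0030 + 0.0090 + 0.0172 + 0.0288 + 0.0416 + 0.0617 + 0.0891 + 0.1186 + 0.1508 + 0.1836 = 0.7034
G = 1 − 0.7034 = 0.2966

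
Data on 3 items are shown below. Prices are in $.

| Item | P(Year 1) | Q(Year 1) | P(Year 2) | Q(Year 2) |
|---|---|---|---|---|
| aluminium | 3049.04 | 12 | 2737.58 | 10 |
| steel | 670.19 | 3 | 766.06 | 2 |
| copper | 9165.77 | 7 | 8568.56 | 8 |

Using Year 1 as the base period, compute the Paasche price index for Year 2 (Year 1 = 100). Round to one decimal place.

92.7

Paasche price index uses current-period quantities as weights.
ΣP(Year 2)·Q(Year 2) = 2737.58×10 + 766.06×2 + 8568.56×8 = 27375.8 + 1532.12 + 68548.48 = 97456.4
ΣP(Year 1)·Q(Year 2) = 3049.04×10 + 670.19×2 + 9165.77×8 = 30490.4 + 1340.38 + 73326.16 = 105156.94
Index = 97456.4 / 105156.94 × 100 = 92.6771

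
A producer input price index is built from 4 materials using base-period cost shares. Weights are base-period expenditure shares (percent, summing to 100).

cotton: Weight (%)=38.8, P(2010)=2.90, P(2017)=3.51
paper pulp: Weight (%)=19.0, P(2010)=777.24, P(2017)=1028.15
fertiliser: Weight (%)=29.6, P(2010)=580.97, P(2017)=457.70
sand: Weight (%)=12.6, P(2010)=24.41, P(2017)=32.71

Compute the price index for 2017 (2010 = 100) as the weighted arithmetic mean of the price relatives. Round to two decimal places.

cotton: 38.8 × (3.51/2.90) = 38.8 × 1.210345 = 46.9614
paper pulp: 19.0 × (1028.15/777.24) = 19.0 × 1.322822 = 25.1336
fertiliser: 29.6 × (457.70/580.97) = 29.6 × 0.787820 = 23.3195
sand: 12.6 × (32.71/24.41) = 12.6 × 1.340025 = 16.8843
Index = Σ wᵢ·(p₁ᵢ/p₀ᵢ) = 46.9614 + 25.1336 + 23.3195 + 16.8843 = 112.2988

112.30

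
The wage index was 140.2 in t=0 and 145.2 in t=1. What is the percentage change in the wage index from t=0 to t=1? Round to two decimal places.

3.57%

Change = (145.2 − 140.2) / 140.2 × 100
       = 5.0 / 140.2 × 100 = 3.5663%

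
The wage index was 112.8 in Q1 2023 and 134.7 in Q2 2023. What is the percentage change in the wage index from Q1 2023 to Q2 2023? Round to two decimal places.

Change = (134.7 − 112.8) / 112.8 × 100
       = 21.9 / 112.8 × 100 = 19.4149%

19.41%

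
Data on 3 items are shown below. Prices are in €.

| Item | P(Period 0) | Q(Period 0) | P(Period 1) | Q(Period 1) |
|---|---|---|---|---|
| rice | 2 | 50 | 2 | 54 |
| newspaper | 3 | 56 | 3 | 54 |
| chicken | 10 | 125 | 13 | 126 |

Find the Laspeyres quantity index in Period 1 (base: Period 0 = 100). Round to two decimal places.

100.79

Laspeyres quantity index uses base-period prices as weights.
ΣP(Period 0)·Q(Period 1) = 2×54 + 3×54 + 10×126 = 108 + 162 + 1260 = 1530
ΣP(Period 0)·Q(Period 0) = 2×50 + 3×56 + 10×125 = 100 + 168 + 1250 = 1518
Index = 1530 / 1518 × 100 = 100.7905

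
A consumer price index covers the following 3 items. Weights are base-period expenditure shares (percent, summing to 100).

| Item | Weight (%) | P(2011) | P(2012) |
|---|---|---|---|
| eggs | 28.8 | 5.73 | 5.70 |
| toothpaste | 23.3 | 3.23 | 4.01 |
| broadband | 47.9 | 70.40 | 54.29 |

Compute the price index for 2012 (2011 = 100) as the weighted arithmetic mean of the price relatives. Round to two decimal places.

eggs: 28.8 × (5.70/5.73) = 28.8 × 0.994764 = 28.6492
toothpaste: 23.3 × (4.01/3.23) = 23.3 × 1.241486 = 28.9266
broadband: 47.9 × (54.29/70.40) = 47.9 × 0.771165 = 36.9388
Index = Σ wᵢ·(p₁ᵢ/p₀ᵢ) = 28.6492 + 28.9266 + 36.9388 = 94.5146

94.51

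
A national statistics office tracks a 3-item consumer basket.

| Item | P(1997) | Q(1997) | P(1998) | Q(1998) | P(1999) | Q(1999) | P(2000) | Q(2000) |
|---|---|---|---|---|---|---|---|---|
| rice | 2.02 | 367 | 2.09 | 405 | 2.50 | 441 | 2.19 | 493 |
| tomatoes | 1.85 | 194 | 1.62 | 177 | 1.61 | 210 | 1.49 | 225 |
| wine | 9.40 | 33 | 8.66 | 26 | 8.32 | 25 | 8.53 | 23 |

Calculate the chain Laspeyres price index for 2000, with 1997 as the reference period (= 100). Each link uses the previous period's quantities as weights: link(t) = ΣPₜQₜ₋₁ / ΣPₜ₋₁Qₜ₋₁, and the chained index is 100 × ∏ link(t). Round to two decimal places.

97.75

Link 1997→1998:
ΣP(1998)Q(1997) = 2.09×367 + 1.62×194 + 8.66×33 = 767.03 + 314.28 + 285.78 = 1367.09
ΣP(1997)Q(1997) = 2.02×367 + 1.85×194 + 9.40×33 = 741.34 + 358.9 + 310.2 = 1410.44
link = 1367.09/1410.44 = 0.969265
Link 1998→1999:
ΣP(1999)Q(1998) = 2.50×405 + 1.61×177 + 8.32×26 = 1012.5 + 284.97 + 216.32 = 1513.79
ΣP(1998)Q(1998) = 2.09×405 + 1.62×177 + 8.66×26 = 846.45 + 286.74 + 225.16 = 1358.35
link = 1513.79/1358.35 = 1.114433
Link 1999→2000:
ΣP(2000)Q(1999) = 2.19×441 + 1.49×210 + 8.53×25 = 965.79 + 312.9 + 213.25 = 1491.94
ΣP(1999)Q(1999) = 2.50×441 + 1.61×210 + 8.32×25 = 1102.5 + 338.1 + 208 = 1648.6
link = 1491.94/1648.6 = 0.904974
Chained index = 100 × 0.969265 × 1.114433 × 0.904974 = 97.7535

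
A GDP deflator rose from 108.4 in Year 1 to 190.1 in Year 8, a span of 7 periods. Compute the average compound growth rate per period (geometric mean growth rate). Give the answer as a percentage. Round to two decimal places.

8.36%

Growth factor = (190.1/108.4)^(1/7) = (1.753690)^(1/7) = 1.083554
Growth rate = 1.083554 − 1 = 0.083554 = 8.3554%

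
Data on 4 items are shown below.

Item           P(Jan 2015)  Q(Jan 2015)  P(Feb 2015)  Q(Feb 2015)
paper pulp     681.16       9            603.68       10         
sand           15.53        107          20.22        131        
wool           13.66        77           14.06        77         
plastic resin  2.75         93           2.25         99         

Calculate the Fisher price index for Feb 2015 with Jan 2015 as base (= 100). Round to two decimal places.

97.96

Laspeyres component (base-period weights):
ΣP(Feb 2015)Q(Jan 2015) = 603.68×9 + 20.22×107 + 14.06×77 + 2.25×93 = 5433.12 + 2163.54 + 1082.62 + 209.25 = 8888.53
ΣP(Jan 2015)Q(Jan 2015) = 681.16×9 + 15.53×107 + 13.66×77 + 2.75×93 = 6130.44 + 1661.71 + 1051.82 + 255.75 = 9099.72
L = 8888.53 / 9099.72 × 100 = 97.6792
Paasche component (current-period weights):
ΣP(Feb 2015)Q(Feb 2015) = 603.68×10 + 20.22×131 + 14.06×77 + 2.25×99 = 6036.8 + 2648.82 + 1082.62 + 222.75 = 9990.99
ΣP(Jan 2015)Q(Feb 2015) = 681.16×10 + 15.53×131 + 13.66×77 + 2.75×99 = 6811.6 + 2034.43 + 1051.82 + 272.25 = 10170.1
P = 9990.99 / 10170.1 × 100 = 98.2389
Fisher = √(L × P) = √(97.6792 × 98.2389) = 97.9586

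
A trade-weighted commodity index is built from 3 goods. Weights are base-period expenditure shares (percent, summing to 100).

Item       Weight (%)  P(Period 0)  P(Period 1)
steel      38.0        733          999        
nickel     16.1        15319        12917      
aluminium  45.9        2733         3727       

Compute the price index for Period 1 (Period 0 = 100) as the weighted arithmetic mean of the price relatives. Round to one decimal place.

128.0

steel: 38.0 × (999/733) = 38.0 × 1.362892 = 51.7899
nickel: 16.1 × (12917/15319) = 16.1 × 0.843201 = 13.5755
aluminium: 45.9 × (3727/2733) = 45.9 × 1.363703 = 62.5940
Index = Σ wᵢ·(p₁ᵢ/p₀ᵢ) = 51.7899 + 13.5755 + 62.5940 = 127.9594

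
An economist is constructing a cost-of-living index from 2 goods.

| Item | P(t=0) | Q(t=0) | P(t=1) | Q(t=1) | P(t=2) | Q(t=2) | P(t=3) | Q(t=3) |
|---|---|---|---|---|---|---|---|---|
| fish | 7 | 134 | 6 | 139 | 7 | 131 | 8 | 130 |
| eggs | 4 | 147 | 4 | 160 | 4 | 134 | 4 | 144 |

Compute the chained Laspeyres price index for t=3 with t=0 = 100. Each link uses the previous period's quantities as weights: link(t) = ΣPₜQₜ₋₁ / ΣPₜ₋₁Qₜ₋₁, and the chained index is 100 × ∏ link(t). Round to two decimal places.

Link t=0→t=1:
ΣP(t=1)Q(t=0) = 6×134 + 4×147 = 804 + 588 = 1392
ΣP(t=0)Q(t=0) = 7×134 + 4×147 = 938 + 588 = 1526
link = 1392/1526 = 0.912189
Link t=1→t=2:
ΣP(t=2)Q(t=1) = 7×139 + 4×160 = 973 + 640 = 1613
ΣP(t=1)Q(t=1) = 6×139 + 4×160 = 834 + 640 = 1474
link = 1613/1474 = 1.094301
Link t=2→t=3:
ΣP(t=3)Q(t=2) = 8×131 + 4×134 = 1048 + 536 = 1584
ΣP(t=2)Q(t=2) = 7×131 + 4×134 = 917 + 536 = 1453
link = 1584/1453 = 1.090158
Chained index = 100 × 0.912189 × 1.094301 × 1.090158 = 108.8206

108.82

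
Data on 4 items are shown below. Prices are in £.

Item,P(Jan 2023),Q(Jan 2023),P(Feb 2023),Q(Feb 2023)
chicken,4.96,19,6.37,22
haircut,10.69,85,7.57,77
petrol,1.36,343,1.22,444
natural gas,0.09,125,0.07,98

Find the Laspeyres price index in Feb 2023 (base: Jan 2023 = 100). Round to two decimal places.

Laspeyres price index uses base-period quantities as weights.
ΣP(Feb 2023)·Q(Jan 2023) = 6.37×19 + 7.57×85 + 1.22×343 + 0.07×125 = 121.03 + 643.45 + 418.46 + 8.75 = 1191.69
ΣP(Jan 2023)·Q(Jan 2023) = 4.96×19 + 10.69×85 + 1.36×343 + 0.09×125 = 94.24 + 908.65 + 466.48 + 11.25 = 1480.62
Index = 1191.69 / 1480.62 × 100 = 80.4859

80.49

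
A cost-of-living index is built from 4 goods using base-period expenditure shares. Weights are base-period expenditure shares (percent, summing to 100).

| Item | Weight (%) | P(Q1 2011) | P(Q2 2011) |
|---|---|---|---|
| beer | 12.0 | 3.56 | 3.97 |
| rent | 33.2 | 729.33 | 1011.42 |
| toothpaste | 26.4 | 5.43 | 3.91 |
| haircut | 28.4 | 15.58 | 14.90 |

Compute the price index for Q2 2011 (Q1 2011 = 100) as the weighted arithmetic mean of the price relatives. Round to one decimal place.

105.6

beer: 12.0 × (3.97/3.56) = 12.0 × 1.115169 = 13.3820
rent: 33.2 × (1011.42/729.33) = 33.2 × 1.386780 = 46.0411
toothpaste: 26.4 × (3.91/5.43) = 26.4 × 0.720074 = 19.0099
haircut: 28.4 × (14.90/15.58) = 28.4 × 0.956354 = 27.1605
Index = Σ wᵢ·(p₁ᵢ/p₀ᵢ) = 13.3820 + 46.0411 + 19.0099 + 27.1605 = 105.5935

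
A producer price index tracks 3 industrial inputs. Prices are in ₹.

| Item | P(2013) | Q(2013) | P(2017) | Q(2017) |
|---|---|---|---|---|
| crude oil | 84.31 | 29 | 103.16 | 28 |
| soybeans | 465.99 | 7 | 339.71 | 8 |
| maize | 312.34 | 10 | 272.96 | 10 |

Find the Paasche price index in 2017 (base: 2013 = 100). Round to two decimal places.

90.49

Paasche price index uses current-period quantities as weights.
ΣP(2017)·Q(2017) = 103.16×28 + 339.71×8 + 272.96×10 = 2888.48 + 2717.68 + 2729.6 = 8335.76
ΣP(2013)·Q(2017) = 84.31×28 + 465.99×8 + 312.34×10 = 2360.68 + 3727.92 + 3123.4 = 9212
Index = 8335.76 / 9212 × 100 = 90.4881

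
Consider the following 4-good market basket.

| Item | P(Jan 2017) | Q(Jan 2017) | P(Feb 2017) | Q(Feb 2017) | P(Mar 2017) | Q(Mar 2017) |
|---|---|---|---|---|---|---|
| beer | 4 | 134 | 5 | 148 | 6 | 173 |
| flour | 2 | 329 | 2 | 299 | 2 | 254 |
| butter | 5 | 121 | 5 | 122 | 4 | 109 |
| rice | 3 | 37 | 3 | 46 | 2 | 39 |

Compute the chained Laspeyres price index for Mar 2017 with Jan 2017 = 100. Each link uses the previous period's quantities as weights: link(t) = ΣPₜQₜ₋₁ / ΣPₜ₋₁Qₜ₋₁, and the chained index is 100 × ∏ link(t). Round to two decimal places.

Link Jan 2017→Feb 2017:
ΣP(Feb 2017)Q(Jan 2017) = 5×134 + 2×329 + 5×121 + 3×37 = 670 + 658 + 605 + 111 = 2044
ΣP(Jan 2017)Q(Jan 2017) = 4×134 + 2×329 + 5×121 + 3×37 = 536 + 658 + 605 + 111 = 1910
link = 2044/1910 = 1.070157
Link Feb 2017→Mar 2017:
ΣP(Mar 2017)Q(Feb 2017) = 6×148 + 2×299 + 4×122 + 2×46 = 888 + 598 + 488 + 92 = 2066
ΣP(Feb 2017)Q(Feb 2017) = 5×148 + 2×299 + 5×122 + 3×46 = 740 + 598 + 610 + 138 = 2086
link = 2066/2086 = 0.990412
Chained index = 100 × 1.070157 × 0.990412 = 105.9897

105.99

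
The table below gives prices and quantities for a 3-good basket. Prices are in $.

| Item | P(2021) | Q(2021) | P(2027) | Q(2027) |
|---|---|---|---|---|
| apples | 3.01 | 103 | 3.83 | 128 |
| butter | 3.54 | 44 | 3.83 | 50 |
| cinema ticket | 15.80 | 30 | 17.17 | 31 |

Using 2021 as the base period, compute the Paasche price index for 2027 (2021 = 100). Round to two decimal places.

Paasche price index uses current-period quantities as weights.
ΣP(2027)·Q(2027) = 3.83×128 + 3.83×50 + 17.17×31 = 490.24 + 191.5 + 532.27 = 1214.01
ΣP(2021)·Q(2027) = 3.01×128 + 3.54×50 + 15.80×31 = 385.28 + 177 + 489.8 = 1052.08
Index = 1214.01 / 1052.08 × 100 = 115.3914

115.39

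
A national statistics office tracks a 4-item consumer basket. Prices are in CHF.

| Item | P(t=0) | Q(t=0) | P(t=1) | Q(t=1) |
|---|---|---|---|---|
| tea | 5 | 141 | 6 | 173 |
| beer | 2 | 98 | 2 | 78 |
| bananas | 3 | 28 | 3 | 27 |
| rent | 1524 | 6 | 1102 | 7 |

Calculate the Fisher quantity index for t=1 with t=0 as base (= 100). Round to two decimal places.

116.18

Laspeyres component (base-period weights):
ΣP(t=0)Q(t=1) = 5×173 + 2×78 + 3×27 + 1524×7 = 865 + 156 + 81 + 10668 = 11770
ΣP(t=0)Q(t=0) = 5×141 + 2×98 + 3×28 + 1524×6 = 705 + 196 + 84 + 9144 = 10129
L = 11770 / 10129 × 100 = 116.2010
Paasche component (current-period weights):
ΣP(t=1)Q(t=1) = 6×173 + 2×78 + 3×27 + 1102×7 = 1038 + 156 + 81 + 7714 = 8989
ΣP(t=1)Q(t=0) = 6×141 + 2×98 + 3×28 + 1102×6 = 846 + 196 + 84 + 6612 = 7738
P = 8989 / 7738 × 100 = 116.1670
Fisher = √(L × P) = √(116.2010 × 116.1670) = 116.1840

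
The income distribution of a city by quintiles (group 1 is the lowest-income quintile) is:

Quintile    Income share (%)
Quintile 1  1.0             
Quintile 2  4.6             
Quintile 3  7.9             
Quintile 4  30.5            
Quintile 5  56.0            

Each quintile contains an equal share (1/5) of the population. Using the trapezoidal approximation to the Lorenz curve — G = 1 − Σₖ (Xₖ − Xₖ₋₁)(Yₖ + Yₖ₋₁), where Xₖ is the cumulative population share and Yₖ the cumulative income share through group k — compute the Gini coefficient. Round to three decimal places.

0.544

Cumulative income shares Yₖ: 0.0100, 0.0560, 0.1350, 0.4400, 1.0000
Σ (Xₖ−Xₖ₋₁)(Yₖ+Yₖ₋₁) = (1/5)(0.0100+0.0000) + (1/5)(0.0560+0.0100) + (1/5)(0.1350+0.0560) + (1/5)(0.4400+0.1350) + (1/5)(1.0000+0.4400)
  = 0.0020 + 0.0132 + 0.0382 + 0.1150 + 0.2880 = 0.4564
G = 1 − 0.4564 = 0.5436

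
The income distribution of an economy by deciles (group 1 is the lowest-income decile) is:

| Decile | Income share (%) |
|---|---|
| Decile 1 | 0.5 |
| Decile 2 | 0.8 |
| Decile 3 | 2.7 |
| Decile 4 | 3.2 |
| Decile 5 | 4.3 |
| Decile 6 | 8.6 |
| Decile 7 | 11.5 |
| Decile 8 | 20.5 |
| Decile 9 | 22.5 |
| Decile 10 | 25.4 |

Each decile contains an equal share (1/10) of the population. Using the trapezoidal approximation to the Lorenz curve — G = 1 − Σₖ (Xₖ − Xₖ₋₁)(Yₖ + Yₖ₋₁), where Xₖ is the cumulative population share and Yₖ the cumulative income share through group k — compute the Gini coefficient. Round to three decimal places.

Cumulative income shares Yₖ: 0.0050, 0.0130, 0.0400, 0.0720, 0.1150, 0.2010, 0.3160, 0.5210, 0.7460, 1.0000
Σ (Xₖ−Xₖ₋₁)(Yₖ+Yₖ₋₁) = (1/10)(0.0050+0.0000) + (1/10)(0.0130+0.0050) + (1/10)(0.0400+0.0130) + (1/10)(0.0720+0.0400) + (1/10)(0.1150+0.0720) + (1/10)(0.2010+0.1150) + (1/10)(0.3160+0.2010) + (1/10)(0.5210+0.3160) + (1/10)(0.7460+0.5210) + (1/10)(1.0000+0.7460)
  = 0.0005 + 0.0018 + 0.0053 + 0.0112 + 0.0187 + 0.0316 + 0.0517 + 0.0837 + 0.1267 + 0.1746 = 0.5058
G = 1 − 0.5058 = 0.4942

0.494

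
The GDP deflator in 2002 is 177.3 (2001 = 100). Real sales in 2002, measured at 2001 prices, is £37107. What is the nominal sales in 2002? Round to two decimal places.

Nominal = Real × (Index/100) = 37107 × (177.3/100)
        = 37107 × 1.773 = 65790.7110

65790.71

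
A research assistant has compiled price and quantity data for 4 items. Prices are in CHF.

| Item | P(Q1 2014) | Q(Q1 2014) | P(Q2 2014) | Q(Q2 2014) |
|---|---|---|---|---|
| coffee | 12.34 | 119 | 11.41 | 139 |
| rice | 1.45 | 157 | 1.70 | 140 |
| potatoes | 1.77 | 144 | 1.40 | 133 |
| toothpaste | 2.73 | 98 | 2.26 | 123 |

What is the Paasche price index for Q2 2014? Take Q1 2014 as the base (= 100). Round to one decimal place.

Paasche price index uses current-period quantities as weights.
ΣP(Q2 2014)·Q(Q2 2014) = 11.41×139 + 1.70×140 + 1.40×133 + 2.26×123 = 1585.99 + 238 + 186.2 + 277.98 = 2288.17
ΣP(Q1 2014)·Q(Q2 2014) = 12.34×139 + 1.45×140 + 1.77×133 + 2.73×123 = 1715.26 + 203 + 235.41 + 335.79 = 2489.46
Index = 2288.17 / 2489.46 × 100 = 91.9143

91.9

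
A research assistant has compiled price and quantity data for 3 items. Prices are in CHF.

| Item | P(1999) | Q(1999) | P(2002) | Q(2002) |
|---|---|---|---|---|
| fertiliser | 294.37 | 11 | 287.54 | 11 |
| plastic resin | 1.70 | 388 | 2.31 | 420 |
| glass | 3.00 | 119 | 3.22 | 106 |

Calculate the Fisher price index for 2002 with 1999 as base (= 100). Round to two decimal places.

104.60

Laspeyres component (base-period weights):
ΣP(2002)Q(1999) = 287.54×11 + 2.31×388 + 3.22×119 = 3162.94 + 896.28 + 383.18 = 4442.4
ΣP(1999)Q(1999) = 294.37×11 + 1.70×388 + 3.00×119 = 3238.07 + 659.6 + 357 = 4254.67
L = 4442.4 / 4254.67 × 100 = 104.4123
Paasche component (current-period weights):
ΣP(2002)Q(2002) = 287.54×11 + 2.31×420 + 3.22×106 = 3162.94 + 970.2 + 341.32 = 4474.46
ΣP(1999)Q(2002) = 294.37×11 + 1.70×420 + 3.00×106 = 3238.07 + 714 + 318 = 4270.07
P = 4474.46 / 4270.07 × 100 = 104.7866
Fisher = √(L × P) = √(104.4123 × 104.7866) = 104.5993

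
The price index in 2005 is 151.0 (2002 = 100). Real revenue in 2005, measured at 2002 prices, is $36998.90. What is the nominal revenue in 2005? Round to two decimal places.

55868.34

Nominal = Real × (Index/100) = 36998.90 × (151.0/100)
        = 36998.90 × 1.510 = 55868.3390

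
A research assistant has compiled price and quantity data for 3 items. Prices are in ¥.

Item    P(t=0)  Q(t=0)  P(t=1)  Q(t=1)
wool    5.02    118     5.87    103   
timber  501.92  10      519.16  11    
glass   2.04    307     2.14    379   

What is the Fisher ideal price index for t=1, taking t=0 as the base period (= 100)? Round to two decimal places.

104.74

Laspeyres component (base-period weights):
ΣP(t=1)Q(t=0) = 5.87×118 + 519.16×10 + 2.14×307 = 692.66 + 5191.6 + 656.98 = 6541.24
ΣP(t=0)Q(t=0) = 5.02×118 + 501.92×10 + 2.04×307 = 592.36 + 5019.2 + 626.28 = 6237.84
L = 6541.24 / 6237.84 × 100 = 104.8639
Paasche component (current-period weights):
ΣP(t=1)Q(t=1) = 5.87×103 + 519.16×11 + 2.14×379 = 604.61 + 5710.76 + 811.06 = 7126.43
ΣP(t=0)Q(t=1) = 5.02×103 + 501.92×11 + 2.04×379 = 517.06 + 5521.12 + 773.16 = 6811.34
P = 7126.43 / 6811.34 × 100 = 104.6260
Fisher = √(L × P) = √(104.8639 × 104.6260) = 104.7448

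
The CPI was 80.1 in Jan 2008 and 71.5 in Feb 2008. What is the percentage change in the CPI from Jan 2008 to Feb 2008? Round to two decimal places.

Change = (71.5 − 80.1) / 80.1 × 100
       = -8.6 / 80.1 × 100 = -10.7366%

-10.74%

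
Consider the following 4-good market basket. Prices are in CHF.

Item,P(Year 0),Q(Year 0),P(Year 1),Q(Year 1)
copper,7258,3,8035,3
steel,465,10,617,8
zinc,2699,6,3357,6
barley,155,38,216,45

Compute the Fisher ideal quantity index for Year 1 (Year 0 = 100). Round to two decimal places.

100.40

Laspeyres component (base-period weights):
ΣP(Year 0)Q(Year 1) = 7258×3 + 465×8 + 2699×6 + 155×45 = 21774 + 3720 + 16194 + 6975 = 48663
ΣP(Year 0)Q(Year 0) = 7258×3 + 465×10 + 2699×6 + 155×38 = 21774 + 4650 + 16194 + 5890 = 48508
L = 48663 / 48508 × 100 = 100.3195
Paasche component (current-period weights):
ΣP(Year 1)Q(Year 1) = 8035×3 + 617×8 + 3357×6 + 216×45 = 24105 + 4936 + 20142 + 9720 = 58903
ΣP(Year 1)Q(Year 0) = 8035×3 + 617×10 + 3357×6 + 216×38 = 24105 + 6170 + 20142 + 8208 = 58625
P = 58903 / 58625 × 100 = 100.4742
Fisher = √(L × P) = √(100.3195 × 100.4742) = 100.3968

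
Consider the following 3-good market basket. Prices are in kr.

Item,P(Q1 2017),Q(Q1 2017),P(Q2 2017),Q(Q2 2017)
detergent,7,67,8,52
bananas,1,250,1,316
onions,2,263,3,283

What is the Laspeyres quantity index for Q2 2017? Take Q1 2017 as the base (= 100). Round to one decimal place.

100.1

Laspeyres quantity index uses base-period prices as weights.
ΣP(Q1 2017)·Q(Q2 2017) = 7×52 + 1×316 + 2×283 = 364 + 316 + 566 = 1246
ΣP(Q1 2017)·Q(Q1 2017) = 7×67 + 1×250 + 2×263 = 469 + 250 + 526 = 1245
Index = 1246 / 1245 × 100 = 100.0803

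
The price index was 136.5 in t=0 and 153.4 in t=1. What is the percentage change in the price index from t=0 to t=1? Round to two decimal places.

12.38%

Change = (153.4 − 136.5) / 136.5 × 100
       = 16.9 / 136.5 × 100 = 12.3810%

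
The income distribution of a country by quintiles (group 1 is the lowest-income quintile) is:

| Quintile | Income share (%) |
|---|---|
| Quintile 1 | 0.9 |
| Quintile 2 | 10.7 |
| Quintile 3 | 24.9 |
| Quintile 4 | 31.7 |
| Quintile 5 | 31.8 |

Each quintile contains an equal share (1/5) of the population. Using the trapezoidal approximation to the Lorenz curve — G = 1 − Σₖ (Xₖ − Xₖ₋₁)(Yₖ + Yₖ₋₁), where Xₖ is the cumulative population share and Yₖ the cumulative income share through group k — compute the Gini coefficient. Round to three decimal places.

Cumulative income shares Yₖ: 0.0090, 0.1160, 0.3650, 0.6820, 1.0000
Σ (Xₖ−Xₖ₋₁)(Yₖ+Yₖ₋₁) = (1/5)(0.0090+0.0000) + (1/5)(0.1160+0.0090) + (1/5)(0.3650+0.1160) + (1/5)(0.6820+0.3650) + (1/5)(1.0000+0.6820)
  = 0.0018 + 0.0250 + 0.0962 + 0.2094 + 0.3364 = 0.6688
G = 1 − 0.6688 = 0.3312

0.331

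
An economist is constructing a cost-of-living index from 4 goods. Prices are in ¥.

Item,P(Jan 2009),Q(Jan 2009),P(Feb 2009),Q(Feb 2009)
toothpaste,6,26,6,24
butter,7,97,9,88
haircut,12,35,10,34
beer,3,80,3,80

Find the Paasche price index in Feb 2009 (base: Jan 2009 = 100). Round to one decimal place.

Paasche price index uses current-period quantities as weights.
ΣP(Feb 2009)·Q(Feb 2009) = 6×24 + 9×88 + 10×34 + 3×80 = 144 + 792 + 340 + 240 = 1516
ΣP(Jan 2009)·Q(Feb 2009) = 6×24 + 7×88 + 12×34 + 3×80 = 144 + 616 + 408 + 240 = 1408
Index = 1516 / 1408 × 100 = 107.6705

107.7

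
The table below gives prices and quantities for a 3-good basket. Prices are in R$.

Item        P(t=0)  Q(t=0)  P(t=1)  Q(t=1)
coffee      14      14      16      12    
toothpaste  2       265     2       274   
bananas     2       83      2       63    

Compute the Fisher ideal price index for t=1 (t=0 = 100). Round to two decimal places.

Laspeyres component (base-period weights):
ΣP(t=1)Q(t=0) = 16×14 + 2×265 + 2×83 = 224 + 530 + 166 = 920
ΣP(t=0)Q(t=0) = 14×14 + 2×265 + 2×83 = 196 + 530 + 166 = 892
L = 920 / 892 × 100 = 103.1390
Paasche component (current-period weights):
ΣP(t=1)Q(t=1) = 16×12 + 2×274 + 2×63 = 192 + 548 + 126 = 866
ΣP(t=0)Q(t=1) = 14×12 + 2×274 + 2×63 = 168 + 548 + 126 = 842
P = 866 / 842 × 100 = 102.8504
Fisher = √(L × P) = √(103.1390 × 102.8504) = 102.9946

102.99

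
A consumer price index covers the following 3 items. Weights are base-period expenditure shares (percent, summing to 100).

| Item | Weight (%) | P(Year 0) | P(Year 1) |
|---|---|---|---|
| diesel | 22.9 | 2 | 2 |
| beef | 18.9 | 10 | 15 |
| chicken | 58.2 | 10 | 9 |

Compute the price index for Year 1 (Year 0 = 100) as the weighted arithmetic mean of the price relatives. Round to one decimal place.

diesel: 22.9 × (2/2) = 22.9 × 1.000000 = 22.9000
beef: 18.9 × (15/10) = 18.9 × 1.500000 = 28.3500
chicken: 58.2 × (9/10) = 58.2 × 0.900000 = 52.3800
Index = Σ wᵢ·(p₁ᵢ/p₀ᵢ) = 22.9000 + 28.3500 + 52.3800 = 103.6300

103.6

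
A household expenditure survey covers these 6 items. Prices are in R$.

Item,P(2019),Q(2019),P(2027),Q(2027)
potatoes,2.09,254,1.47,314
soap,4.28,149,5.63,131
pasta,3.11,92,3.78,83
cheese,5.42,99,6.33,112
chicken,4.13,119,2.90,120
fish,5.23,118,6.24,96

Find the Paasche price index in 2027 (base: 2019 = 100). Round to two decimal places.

102.89

Paasche price index uses current-period quantities as weights.
ΣP(2027)·Q(2027) = 1.47×314 + 5.63×131 + 3.78×83 + 6.33×112 + 2.90×120 + 6.24×96 = 461.58 + 737.53 + 313.74 + 708.96 + 348 + 599.04 = 3168.85
ΣP(2019)·Q(2027) = 2.09×314 + 4.28×131 + 3.11×83 + 5.42×112 + 4.13×120 + 5.23×96 = 656.26 + 560.68 + 258.13 + 607.04 + 495.6 + 502.08 = 3079.79
Index = 3168.85 / 3079.79 × 100 = 102.8918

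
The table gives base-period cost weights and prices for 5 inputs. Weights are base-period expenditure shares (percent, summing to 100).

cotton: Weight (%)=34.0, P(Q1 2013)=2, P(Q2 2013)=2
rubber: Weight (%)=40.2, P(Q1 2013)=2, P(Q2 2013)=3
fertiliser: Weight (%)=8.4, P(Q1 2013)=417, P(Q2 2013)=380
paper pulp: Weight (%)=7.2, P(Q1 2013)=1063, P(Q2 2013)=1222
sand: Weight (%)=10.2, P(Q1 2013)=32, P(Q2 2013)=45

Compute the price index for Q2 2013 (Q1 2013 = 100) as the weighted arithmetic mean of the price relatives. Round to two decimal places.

cotton: 34.0 × (2/2) = 34.0 × 1.000000 = 34.0000
rubber: 40.2 × (3/2) = 40.2 × 1.500000 = 60.3000
fertiliser: 8.4 × (380/417) = 8.4 × 0.911271 = 7.6547
paper pulp: 7.2 × (1222/1063) = 7.2 × 1.149577 = 8.2770
sand: 10.2 × (45/32) = 10.2 × 1.406250 = 14.3437
Index = Σ wᵢ·(p₁ᵢ/p₀ᵢ) = 34.0000 + 60.3000 + 7.6547 + 8.2770 + 14.3437 = 124.5754

124.58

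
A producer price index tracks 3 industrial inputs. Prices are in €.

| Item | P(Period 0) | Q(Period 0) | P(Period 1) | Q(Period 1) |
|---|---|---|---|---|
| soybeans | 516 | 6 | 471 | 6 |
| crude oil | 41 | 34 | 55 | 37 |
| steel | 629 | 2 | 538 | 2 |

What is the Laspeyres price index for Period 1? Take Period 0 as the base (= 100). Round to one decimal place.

Laspeyres price index uses base-period quantities as weights.
ΣP(Period 1)·Q(Period 0) = 471×6 + 55×34 + 538×2 = 2826 + 1870 + 1076 = 5772
ΣP(Period 0)·Q(Period 0) = 516×6 + 41×34 + 629×2 = 3096 + 1394 + 1258 = 5748
Index = 5772 / 5748 × 100 = 100.4175

100.4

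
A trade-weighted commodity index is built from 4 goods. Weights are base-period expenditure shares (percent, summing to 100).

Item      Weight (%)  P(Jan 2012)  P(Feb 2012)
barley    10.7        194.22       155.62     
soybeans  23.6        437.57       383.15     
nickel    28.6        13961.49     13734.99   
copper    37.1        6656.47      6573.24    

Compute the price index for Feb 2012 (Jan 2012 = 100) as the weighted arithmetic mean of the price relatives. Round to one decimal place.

barley: 10.7 × (155.62/194.22) = 10.7 × 0.801256 = 8.5734
soybeans: 23.6 × (383.15/437.57) = 23.6 × 0.875631 = 20.6649
nickel: 28.6 × (13734.99/13961.49) = 28.6 × 0.983777 = 28.1360
copper: 37.1 × (6573.24/6656.47) = 37.1 × 0.987496 = 36.6361
Index = Σ wᵢ·(p₁ᵢ/p₀ᵢ) = 8.5734 + 20.6649 + 28.1360 + 36.6361 = 94.0105

94.0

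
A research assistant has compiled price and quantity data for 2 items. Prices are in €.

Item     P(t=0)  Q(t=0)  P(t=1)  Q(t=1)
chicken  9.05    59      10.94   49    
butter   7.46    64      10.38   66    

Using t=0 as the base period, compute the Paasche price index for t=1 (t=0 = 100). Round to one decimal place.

Paasche price index uses current-period quantities as weights.
ΣP(t=1)·Q(t=1) = 10.94×49 + 10.38×66 = 536.06 + 685.08 = 1221.14
ΣP(t=0)·Q(t=1) = 9.05×49 + 7.46×66 = 443.45 + 492.36 = 935.81
Index = 1221.14 / 935.81 × 100 = 130.4902

130.5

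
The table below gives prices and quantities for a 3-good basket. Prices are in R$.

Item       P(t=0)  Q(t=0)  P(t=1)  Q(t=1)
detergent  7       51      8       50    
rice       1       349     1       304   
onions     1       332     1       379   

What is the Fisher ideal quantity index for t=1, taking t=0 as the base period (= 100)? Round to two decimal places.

99.48

Laspeyres component (base-period weights):
ΣP(t=0)Q(t=1) = 7×50 + 1×304 + 1×379 = 350 + 304 + 379 = 1033
ΣP(t=0)Q(t=0) = 7×51 + 1×349 + 1×332 = 357 + 349 + 332 = 1038
L = 1033 / 1038 × 100 = 99.5183
Paasche component (current-period weights):
ΣP(t=1)Q(t=1) = 8×50 + 1×304 + 1×379 = 400 + 304 + 379 = 1083
ΣP(t=1)Q(t=0) = 8×51 + 1×349 + 1×332 = 408 + 349 + 332 = 1089
P = 1083 / 1089 × 100 = 99.4490
Fisher = √(L × P) = √(99.5183 × 99.4490) = 99.4837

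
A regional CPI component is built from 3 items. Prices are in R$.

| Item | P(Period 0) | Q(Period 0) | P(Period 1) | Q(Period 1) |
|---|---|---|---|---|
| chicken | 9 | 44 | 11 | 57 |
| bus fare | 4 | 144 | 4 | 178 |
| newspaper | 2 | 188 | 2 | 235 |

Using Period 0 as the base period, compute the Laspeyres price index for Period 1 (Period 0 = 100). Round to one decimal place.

106.5

Laspeyres price index uses base-period quantities as weights.
ΣP(Period 1)·Q(Period 0) = 11×44 + 4×144 + 2×188 = 484 + 576 + 376 = 1436
ΣP(Period 0)·Q(Period 0) = 9×44 + 4×144 + 2×188 = 396 + 576 + 376 = 1348
Index = 1436 / 1348 × 100 = 106.5282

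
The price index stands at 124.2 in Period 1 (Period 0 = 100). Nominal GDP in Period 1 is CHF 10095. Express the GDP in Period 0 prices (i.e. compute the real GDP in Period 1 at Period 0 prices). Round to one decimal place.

Real = Nominal ÷ (Index/100) = 10095 ÷ (124.2/100)
     = 10095 ÷ 1.242 = 8128.0193

8128.0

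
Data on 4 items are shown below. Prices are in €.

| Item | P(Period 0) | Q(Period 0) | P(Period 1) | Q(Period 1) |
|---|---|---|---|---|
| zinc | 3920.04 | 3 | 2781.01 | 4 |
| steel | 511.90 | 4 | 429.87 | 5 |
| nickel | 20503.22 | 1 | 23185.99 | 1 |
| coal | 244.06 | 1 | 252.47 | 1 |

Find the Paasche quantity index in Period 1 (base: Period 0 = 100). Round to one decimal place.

Paasche quantity index uses current-period prices as weights.
ΣP(Period 1)·Q(Period 1) = 2781.01×4 + 429.87×5 + 23185.99×1 + 252.47×1 = 11124.04 + 2149.35 + 23185.99 + 252.47 = 36711.85
ΣP(Period 1)·Q(Period 0) = 2781.01×3 + 429.87×4 + 23185.99×1 + 252.47×1 = 8343.03 + 1719.48 + 23185.99 + 252.47 = 33500.97
Index = 36711.85 / 33500.97 × 100 = 109.5844

109.6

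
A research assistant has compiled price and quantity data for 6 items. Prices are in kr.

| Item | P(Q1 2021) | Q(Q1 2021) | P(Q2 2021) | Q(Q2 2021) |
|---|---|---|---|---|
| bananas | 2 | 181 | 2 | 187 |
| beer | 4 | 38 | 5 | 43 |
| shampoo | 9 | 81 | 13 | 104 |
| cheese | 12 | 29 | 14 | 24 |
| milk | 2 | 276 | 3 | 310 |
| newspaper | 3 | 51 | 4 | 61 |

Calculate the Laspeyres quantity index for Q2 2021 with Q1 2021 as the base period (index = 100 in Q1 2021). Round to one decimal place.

112.1

Laspeyres quantity index uses base-period prices as weights.
ΣP(Q1 2021)·Q(Q2 2021) = 2×187 + 4×43 + 9×104 + 12×24 + 2×310 + 3×61 = 374 + 172 + 936 + 288 + 620 + 183 = 2573
ΣP(Q1 2021)·Q(Q1 2021) = 2×181 + 4×38 + 9×81 + 12×29 + 2×276 + 3×51 = 362 + 152 + 729 + 348 + 552 + 153 = 2296
Index = 2573 / 2296 × 100 = 112.0645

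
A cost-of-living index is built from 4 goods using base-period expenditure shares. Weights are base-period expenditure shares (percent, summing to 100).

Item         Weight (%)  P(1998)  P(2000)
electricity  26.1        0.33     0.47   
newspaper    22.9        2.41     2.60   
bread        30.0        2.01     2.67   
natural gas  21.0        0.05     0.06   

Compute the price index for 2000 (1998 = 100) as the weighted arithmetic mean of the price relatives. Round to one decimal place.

126.9

electricity: 26.1 × (0.47/0.33) = 26.1 × 1.424242 = 37.1727
newspaper: 22.9 × (2.60/2.41) = 22.9 × 1.078838 = 24.7054
bread: 30.0 × (2.67/2.01) = 30.0 × 1.328358 = 39.8507
natural gas: 21.0 × (0.06/0.05) = 21.0 × 1.200000 = 25.2000
Index = Σ wᵢ·(p₁ᵢ/p₀ᵢ) = 37.1727 + 24.7054 + 39.8507 + 25.2000 = 126.9289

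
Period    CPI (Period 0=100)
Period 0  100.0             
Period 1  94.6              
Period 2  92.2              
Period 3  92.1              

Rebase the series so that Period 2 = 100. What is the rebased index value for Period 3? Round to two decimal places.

99.89

Rebased(Period 3) = 92.1 / 92.2 × 100 = 99.8915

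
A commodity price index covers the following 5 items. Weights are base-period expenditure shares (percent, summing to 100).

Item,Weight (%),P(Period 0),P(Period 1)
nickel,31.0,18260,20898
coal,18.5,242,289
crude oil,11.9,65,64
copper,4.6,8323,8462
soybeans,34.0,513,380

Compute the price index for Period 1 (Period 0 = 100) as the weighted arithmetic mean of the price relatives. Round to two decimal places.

99.15

nickel: 31.0 × (20898/18260) = 31.0 × 1.144469 = 35.4785
coal: 18.5 × (289/242) = 18.5 × 1.194215 = 22.0930
crude oil: 11.9 × (64/65) = 11.9 × 0.984615 = 11.7169
copper: 4.6 × (8462/8323) = 4.6 × 1.016701 = 4.6768
soybeans: 34.0 × (380/513) = 34.0 × 0.740741 = 25.1852
Index = Σ wᵢ·(p₁ᵢ/p₀ᵢ) = 35.4785 + 22.0930 + 11.7169 + 4.6768 + 25.1852 = 99.1504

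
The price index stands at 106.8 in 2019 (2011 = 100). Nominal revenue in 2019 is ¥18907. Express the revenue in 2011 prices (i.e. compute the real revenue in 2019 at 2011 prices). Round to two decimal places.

17703.18

Real = Nominal ÷ (Index/100) = 18907 ÷ (106.8/100)
     = 18907 ÷ 1.068 = 17703.1835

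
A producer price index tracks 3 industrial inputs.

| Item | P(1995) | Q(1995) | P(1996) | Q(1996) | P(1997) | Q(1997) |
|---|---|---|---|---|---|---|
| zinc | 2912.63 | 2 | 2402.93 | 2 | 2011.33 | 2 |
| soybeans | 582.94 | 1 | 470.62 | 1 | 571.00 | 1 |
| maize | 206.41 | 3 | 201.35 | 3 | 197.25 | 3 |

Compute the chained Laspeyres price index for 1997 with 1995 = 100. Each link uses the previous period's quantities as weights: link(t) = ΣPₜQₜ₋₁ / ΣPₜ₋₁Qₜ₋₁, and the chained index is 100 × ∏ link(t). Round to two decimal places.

73.79

Link 1995→1996:
ΣP(1996)Q(1995) = 2402.93×2 + 470.62×1 + 201.35×3 = 4805.86 + 470.62 + 604.05 = 5880.53
ΣP(1995)Q(1995) = 2912.63×2 + 582.94×1 + 206.41×3 = 5825.26 + 582.94 + 619.23 = 7027.43
link = 5880.53/7027.43 = 0.836797
Link 1996→1997:
ΣP(1997)Q(1996) = 2011.33×2 + 571.00×1 + 197.25×3 = 4022.66 + 571 + 591.75 = 5185.41
ΣP(1996)Q(1996) = 2402.93×2 + 470.62×1 + 201.35×3 = 4805.86 + 470.62 + 604.05 = 5880.53
link = 5185.41/5880.53 = 0.881793
Chained index = 100 × 0.836797 × 0.881793 = 73.7881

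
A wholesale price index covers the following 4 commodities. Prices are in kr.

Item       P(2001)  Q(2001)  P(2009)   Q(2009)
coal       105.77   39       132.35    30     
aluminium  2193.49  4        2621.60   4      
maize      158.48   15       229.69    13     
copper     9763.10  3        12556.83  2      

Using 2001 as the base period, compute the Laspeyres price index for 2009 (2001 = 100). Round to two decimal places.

Laspeyres price index uses base-period quantities as weights.
ΣP(2009)·Q(2001) = 132.35×39 + 2621.60×4 + 229.69×15 + 12556.83×3 = 5161.65 + 10486.4 + 3445.35 + 37670.49 = 56763.89
ΣP(2001)·Q(2001) = 105.77×39 + 2193.49×4 + 158.48×15 + 9763.10×3 = 4125.03 + 8773.96 + 2377.2 + 29289.3 = 44565.49
Index = 56763.89 / 44565.49 × 100 = 127.3719

127.37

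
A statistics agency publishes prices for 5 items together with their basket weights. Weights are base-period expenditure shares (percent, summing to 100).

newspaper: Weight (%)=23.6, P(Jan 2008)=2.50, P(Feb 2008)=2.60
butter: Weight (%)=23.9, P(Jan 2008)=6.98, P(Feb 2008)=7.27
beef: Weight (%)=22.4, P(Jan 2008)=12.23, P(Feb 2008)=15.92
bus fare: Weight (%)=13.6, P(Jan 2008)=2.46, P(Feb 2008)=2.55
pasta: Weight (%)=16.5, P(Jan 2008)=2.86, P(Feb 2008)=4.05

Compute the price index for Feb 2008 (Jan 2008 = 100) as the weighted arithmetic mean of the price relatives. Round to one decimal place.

newspaper: 23.6 × (2.60/2.50) = 23.6 × 1.040000 = 24.5440
butter: 23.9 × (7.27/6.98) = 23.9 × 1.041547 = 24.8930
beef: 22.4 × (15.92/12.23) = 22.4 × 1.301717 = 29.1585
bus fare: 13.6 × (2.55/2.46) = 13.6 × 1.036585 = 14.0976
pasta: 16.5 × (4.05/2.86) = 16.5 × 1.416084 = 23.3654
Index = Σ wᵢ·(p₁ᵢ/p₀ᵢ) = 24.5440 + 24.8930 + 29.1585 + 14.0976 + 23.3654 = 116.0584

116.1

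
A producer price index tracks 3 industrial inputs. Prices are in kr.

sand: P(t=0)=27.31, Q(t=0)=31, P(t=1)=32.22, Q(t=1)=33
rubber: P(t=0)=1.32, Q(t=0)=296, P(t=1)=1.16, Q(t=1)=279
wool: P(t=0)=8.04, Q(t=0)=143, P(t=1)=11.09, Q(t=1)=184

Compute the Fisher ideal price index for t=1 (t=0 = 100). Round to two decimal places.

123.67

Laspeyres component (base-period weights):
ΣP(t=1)Q(t=0) = 32.22×31 + 1.16×296 + 11.09×143 = 998.82 + 343.36 + 1585.87 = 2928.05
ΣP(t=0)Q(t=0) = 27.31×31 + 1.32×296 + 8.04×143 = 846.61 + 390.72 + 1149.72 = 2387.05
L = 2928.05 / 2387.05 × 100 = 122.6640
Paasche component (current-period weights):
ΣP(t=1)Q(t=1) = 32.22×33 + 1.16×279 + 11.09×184 = 1063.26 + 323.64 + 2040.56 = 3427.46
ΣP(t=0)Q(t=1) = 27.31×33 + 1.32×279 + 8.04×184 = 901.23 + 368.28 + 1479.36 = 2748.87
P = 3427.46 / 2748.87 × 100 = 124.6861
Fisher = √(L × P) = √(122.6640 × 124.6861) = 123.6709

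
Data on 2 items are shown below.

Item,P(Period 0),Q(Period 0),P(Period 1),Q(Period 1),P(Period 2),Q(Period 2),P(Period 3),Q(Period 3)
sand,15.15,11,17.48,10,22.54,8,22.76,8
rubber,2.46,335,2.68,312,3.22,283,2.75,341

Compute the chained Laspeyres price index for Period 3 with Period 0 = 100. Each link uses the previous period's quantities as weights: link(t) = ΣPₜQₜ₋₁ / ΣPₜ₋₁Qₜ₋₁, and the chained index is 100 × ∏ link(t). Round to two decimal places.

Link Period 0→Period 1:
ΣP(Period 1)Q(Period 0) = 17.48×11 + 2.68×335 = 192.28 + 897.8 = 1090.08
ΣP(Period 0)Q(Period 0) = 15.15×11 + 2.46×335 = 166.65 + 824.1 = 990.75
link = 1090.08/990.75 = 1.100257
Link Period 1→Period 2:
ΣP(Period 2)Q(Period 1) = 22.54×10 + 3.22×312 = 225.4 + 1004.64 = 1230.04
ΣP(Period 1)Q(Period 1) = 17.48×10 + 2.68×312 = 174.8 + 836.16 = 1010.96
link = 1230.04/1010.96 = 1.216705
Link Period 2→Period 3:
ΣP(Period 3)Q(Period 2) = 22.76×8 + 2.75×283 = 182.08 + 778.25 = 960.33
ΣP(Period 2)Q(Period 2) = 22.54×8 + 3.22×283 = 180.32 + 911.26 = 1091.58
link = 960.33/1091.58 = 0.879761
Chained index = 100 × 1.100257 × 1.216705 × 0.879761 = 117.7727

117.77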